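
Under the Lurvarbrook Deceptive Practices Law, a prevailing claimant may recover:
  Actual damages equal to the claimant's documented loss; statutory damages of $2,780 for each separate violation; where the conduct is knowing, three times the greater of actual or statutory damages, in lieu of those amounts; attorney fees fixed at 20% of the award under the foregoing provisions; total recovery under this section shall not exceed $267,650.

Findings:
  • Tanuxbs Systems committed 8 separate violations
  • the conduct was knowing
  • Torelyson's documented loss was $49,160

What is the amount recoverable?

Total recovery: $176,976

Statutory damages: 8 × $2,780 = $22,240
Greater of actual damages ($49,160) or statutory damages ($22,240): $49,160
Trebled: 3 × $49,160 = $147,480
Attorney fees: 20% of $147,480 = $29,496
Total before cap: $147,480 + $29,496 = $176,976
Cap at $267,650: $176,976 is within the cap, no reduction.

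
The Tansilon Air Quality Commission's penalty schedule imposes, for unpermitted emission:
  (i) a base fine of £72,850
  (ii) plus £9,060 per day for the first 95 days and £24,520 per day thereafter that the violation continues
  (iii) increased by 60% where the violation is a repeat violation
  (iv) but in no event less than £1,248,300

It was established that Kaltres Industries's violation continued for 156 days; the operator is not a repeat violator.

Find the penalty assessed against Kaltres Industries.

Civil penalty: £2,429,270

First 95 days: 95 × £9,060 = £860,700
Remaining days: (156 − 95) × £24,520 = £1,495,720
Per-day component: £860,700 + £1,495,720 = £2,356,420
Base plus per-day: £72,850 + £2,356,420 = £2,429,270
The operator is not a repeat violator: no 60% increase.
Minimum £1,248,300: £2,429,270 meets the minimum, no increase.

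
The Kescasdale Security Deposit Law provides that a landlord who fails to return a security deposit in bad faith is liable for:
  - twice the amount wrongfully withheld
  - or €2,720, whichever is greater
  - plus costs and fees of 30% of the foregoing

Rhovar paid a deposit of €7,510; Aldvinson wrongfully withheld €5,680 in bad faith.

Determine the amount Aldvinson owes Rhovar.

€14,768

Doubled: 2 × €5,680 = €11,360
Minimum €2,720: €11,360 meets the minimum, no increase.
Costs and fees: 30% of €11,360 = €3,408
Total recovery: €11,360 + €3,408 = €14,768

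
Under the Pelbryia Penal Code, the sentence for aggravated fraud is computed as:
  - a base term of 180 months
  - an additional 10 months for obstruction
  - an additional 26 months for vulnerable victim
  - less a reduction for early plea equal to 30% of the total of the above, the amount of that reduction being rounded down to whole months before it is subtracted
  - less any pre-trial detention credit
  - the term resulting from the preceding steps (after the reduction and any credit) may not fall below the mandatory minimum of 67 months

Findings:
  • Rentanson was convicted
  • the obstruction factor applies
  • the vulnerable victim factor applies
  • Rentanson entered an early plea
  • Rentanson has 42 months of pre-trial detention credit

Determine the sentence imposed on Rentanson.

110 months

Obstruction enhancement: +10 months
Vulnerable victim enhancement: +26 months
Adjusted term: 180 months + 10 months + 26 months = 216 months
Early plea reduction: 30% of 216 months = 64 months (rounded down)
After reduction: 216 − 64 = 152 months
Less pre-trial detention credit: 152 months − 42 months = 110 months
Minimum 67 months: 110 months meets the minimum, no increase.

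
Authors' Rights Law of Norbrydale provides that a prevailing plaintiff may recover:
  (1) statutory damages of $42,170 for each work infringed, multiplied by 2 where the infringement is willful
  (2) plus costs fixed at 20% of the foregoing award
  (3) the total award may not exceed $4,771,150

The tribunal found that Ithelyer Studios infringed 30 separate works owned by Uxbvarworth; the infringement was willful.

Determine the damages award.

Statutory damages: 30 × $42,170 = $1,265,100
Doubled: 2 × $1,265,100 = $2,530,200
Costs: 20% of $2,530,200 = $506,040
Award plus costs: $2,530,200 + $506,040 = $3,036,240
Cap at $4,771,150: $3,036,240 is within the cap, no reduction.

$3,036,240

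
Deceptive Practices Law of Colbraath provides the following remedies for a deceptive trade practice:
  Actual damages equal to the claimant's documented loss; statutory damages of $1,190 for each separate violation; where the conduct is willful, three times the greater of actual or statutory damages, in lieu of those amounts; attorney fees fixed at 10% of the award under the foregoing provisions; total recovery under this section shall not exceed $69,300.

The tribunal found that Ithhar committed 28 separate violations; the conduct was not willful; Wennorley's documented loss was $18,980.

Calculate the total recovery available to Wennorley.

$57,530

Statutory damages: 28 × $1,190 = $33,320
Conduct not willful: the in-lieu enhancement does not apply.
Actual plus statutory damages: $18,980 + $33,320 = $52,300
Attorney fees: 10% of $52,300 = $5,230
Total before cap: $52,300 + $5,230 = $57,530
Cap at $69,300: $57,530 is within the cap, no reduction.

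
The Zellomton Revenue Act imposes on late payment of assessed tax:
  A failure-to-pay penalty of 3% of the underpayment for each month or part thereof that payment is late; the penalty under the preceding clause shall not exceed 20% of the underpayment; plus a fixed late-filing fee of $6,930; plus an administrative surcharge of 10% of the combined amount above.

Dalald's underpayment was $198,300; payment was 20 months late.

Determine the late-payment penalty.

$51,249

Accrued rate: 3% × 20 = 60%, capped at 20% → 20%
Failure-to-pay penalty: 20% of $198,300 = $39,660
Penalty before surcharge: $39,660 + $6,930 = $46,590
Administrative surcharge: 10% of $46,590 = $4,659
Total penalty: $46,590 + $4,659 = $51,249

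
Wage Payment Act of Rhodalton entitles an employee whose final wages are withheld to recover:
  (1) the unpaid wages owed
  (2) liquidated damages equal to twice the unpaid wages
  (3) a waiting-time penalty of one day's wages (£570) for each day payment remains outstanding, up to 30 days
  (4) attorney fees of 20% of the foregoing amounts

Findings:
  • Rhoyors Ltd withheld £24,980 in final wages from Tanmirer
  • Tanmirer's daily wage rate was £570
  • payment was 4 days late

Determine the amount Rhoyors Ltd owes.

Doubled: 2 × £24,980 = £49,960
Penalty days: min(4, 30) = 4
Waiting-time penalty: 4 × £570 = £2,280
Subtotal: £24,980 + £49,960 + £2,280 = £77,220
Attorney fees: 20% of £77,220 = £15,444
Total award: £77,220 + £15,444 = £92,664

Total award: £92,664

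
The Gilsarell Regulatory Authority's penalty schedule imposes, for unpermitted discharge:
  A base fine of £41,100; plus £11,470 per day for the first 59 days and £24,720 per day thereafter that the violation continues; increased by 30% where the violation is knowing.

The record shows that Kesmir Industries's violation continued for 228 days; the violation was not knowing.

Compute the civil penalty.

First 59 days: 59 × £11,470 = £676,730
Remaining days: (228 − 59) × £24,720 = £4,177,680
Per-day component: £676,730 + £4,177,680 = £4,854,410
Base plus per-day: £41,100 + £4,854,410 = £4,895,510
The violation was not knowing: no 30% increase.

£4,895,510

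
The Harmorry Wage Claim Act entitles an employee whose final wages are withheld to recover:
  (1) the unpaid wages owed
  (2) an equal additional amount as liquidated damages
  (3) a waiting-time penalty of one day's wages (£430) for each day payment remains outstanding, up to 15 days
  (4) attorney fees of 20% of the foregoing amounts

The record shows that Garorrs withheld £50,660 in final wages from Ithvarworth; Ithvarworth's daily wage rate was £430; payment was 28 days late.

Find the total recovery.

£129,324

Liquidated damages (equal amount): £50,660
Penalty days: min(28, 15) = 15
Waiting-time penalty: 15 × £430 = £6,450
Subtotal: £50,660 + £50,660 + £6,450 = £107,770
Attorney fees: 20% of £107,770 = £21,554
Total award: £107,770 + £21,554 = £129,324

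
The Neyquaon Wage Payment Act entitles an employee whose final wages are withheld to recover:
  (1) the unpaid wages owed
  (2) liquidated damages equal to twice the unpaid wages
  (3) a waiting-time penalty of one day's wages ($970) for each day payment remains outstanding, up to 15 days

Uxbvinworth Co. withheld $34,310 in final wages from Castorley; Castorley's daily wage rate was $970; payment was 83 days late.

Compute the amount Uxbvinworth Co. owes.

Total award: $117,480

Doubled: 2 × $34,310 = $68,620
Penalty days: min(83, 15) = 15
Waiting-time penalty: 15 × $970 = $14,550
Total award: $34,310 + $68,620 + $14,550 = $117,480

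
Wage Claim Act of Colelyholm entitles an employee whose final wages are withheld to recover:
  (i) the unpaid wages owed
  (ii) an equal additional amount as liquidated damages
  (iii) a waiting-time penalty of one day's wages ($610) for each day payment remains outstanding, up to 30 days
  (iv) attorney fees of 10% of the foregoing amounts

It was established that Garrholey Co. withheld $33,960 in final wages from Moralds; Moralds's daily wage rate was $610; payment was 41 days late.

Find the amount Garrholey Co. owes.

Liquidated damages (equal amount): $33,960
Penalty days: min(41, 30) = 30
Waiting-time penalty: 30 × $610 = $18,300
Subtotal: $33,960 + $33,960 + $18,300 = $86,220
Attorney fees: 10% of $86,220 = $8,622
Total award: $86,220 + $8,622 = $94,842

$94,842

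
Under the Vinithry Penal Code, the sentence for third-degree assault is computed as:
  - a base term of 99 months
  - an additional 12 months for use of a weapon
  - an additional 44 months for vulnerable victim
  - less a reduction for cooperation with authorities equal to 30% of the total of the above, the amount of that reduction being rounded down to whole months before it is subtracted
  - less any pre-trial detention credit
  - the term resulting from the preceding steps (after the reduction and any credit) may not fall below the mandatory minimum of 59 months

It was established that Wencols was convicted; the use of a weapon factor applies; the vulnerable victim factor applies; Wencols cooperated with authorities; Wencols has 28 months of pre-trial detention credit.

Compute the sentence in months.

Use of a weapon enhancement: +12 months
Vulnerable victim enhancement: +44 months
Adjusted term: 99 months + 12 months + 44 months = 155 months
Cooperation with authorities reduction: 30% of 155 months = 46 months (rounded down)
After reduction: 155 − 46 = 109 months
Less pre-trial detention credit: 109 months − 28 months = 81 months
Minimum 59 months: 81 months meets the minimum, no increase.

Sentence: 81 months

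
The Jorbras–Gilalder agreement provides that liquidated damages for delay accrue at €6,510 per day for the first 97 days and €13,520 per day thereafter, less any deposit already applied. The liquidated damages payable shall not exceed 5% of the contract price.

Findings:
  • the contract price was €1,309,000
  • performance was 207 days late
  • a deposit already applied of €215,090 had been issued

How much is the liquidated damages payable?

First 97 days: 97 × €6,510 = €631,470
Remaining days: (207 − 97) × €13,520 = €1,487,200
Accrued per-day damages: €631,470 + €1,487,200 = €2,118,670
Less deposit already applied: €2,118,670 − €215,090 = €1,903,580
Cap: 5% of €1,309,000 = €65,450
Cap at €65,450: €1,903,580 exceeds the cap → €65,450

€65,450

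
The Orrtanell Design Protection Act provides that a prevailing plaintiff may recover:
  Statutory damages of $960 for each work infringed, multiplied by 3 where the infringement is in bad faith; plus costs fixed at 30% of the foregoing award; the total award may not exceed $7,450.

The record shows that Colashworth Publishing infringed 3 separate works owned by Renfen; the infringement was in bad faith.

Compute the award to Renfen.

Statutory damages: 3 × $960 = $2,880
Trebled: 3 × $2,880 = $8,640
Costs: 30% of $8,640 = $2,592
Award plus costs: $8,640 + $2,592 = $11,232
Cap at $7,450: $11,232 exceeds the cap → $7,450

$7,450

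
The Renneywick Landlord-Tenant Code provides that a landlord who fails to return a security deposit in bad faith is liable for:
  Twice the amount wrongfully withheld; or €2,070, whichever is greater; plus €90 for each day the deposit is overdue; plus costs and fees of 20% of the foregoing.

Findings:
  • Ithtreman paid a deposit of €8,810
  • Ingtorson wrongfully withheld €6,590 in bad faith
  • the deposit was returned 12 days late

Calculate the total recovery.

Doubled: 2 × €6,590 = €13,180
Minimum €2,070: €13,180 meets the minimum, no increase.
Late-return penalty: 12 × €90 = €1,080
Damages plus late penalty: €13,180 + €1,080 = €14,260
Costs and fees: 20% of €14,260 = €2,852
Total recovery: €14,260 + €2,852 = €17,112

€17,112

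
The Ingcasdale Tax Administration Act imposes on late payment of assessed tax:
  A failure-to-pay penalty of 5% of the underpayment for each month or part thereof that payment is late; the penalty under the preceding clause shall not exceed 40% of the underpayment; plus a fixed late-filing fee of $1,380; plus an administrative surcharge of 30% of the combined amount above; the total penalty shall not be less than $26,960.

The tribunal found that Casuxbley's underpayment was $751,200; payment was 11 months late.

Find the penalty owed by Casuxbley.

$392,418

Accrued rate: 5% × 11 = 55%, capped at 40% → 40%
Failure-to-pay penalty: 40% of $751,200 = $300,480
Penalty before surcharge: $300,480 + $1,380 = $301,860
Administrative surcharge: 30% of $301,860 = $90,558
Total penalty: $301,860 + $90,558 = $392,418
Minimum $26,960: $392,418 meets the minimum, no increase.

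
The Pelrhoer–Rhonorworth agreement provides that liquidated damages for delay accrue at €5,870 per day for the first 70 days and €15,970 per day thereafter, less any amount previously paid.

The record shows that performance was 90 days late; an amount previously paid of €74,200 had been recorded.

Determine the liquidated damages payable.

First 70 days: 70 × €5,870 = €410,900
Remaining days: (90 − 70) × €15,970 = €319,400
Accrued per-day damages: €410,900 + €319,400 = €730,300
Less amount previously paid: €730,300 − €74,200 = €656,100

Liquidated damages: €656,100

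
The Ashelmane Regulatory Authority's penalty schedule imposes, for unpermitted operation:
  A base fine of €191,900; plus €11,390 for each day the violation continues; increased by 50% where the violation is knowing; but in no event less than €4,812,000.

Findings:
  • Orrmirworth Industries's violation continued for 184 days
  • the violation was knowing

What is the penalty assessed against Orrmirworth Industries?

€4,812,000

Per-day component: 184 × €11,390 = €2,095,760
Base plus per-day: €191,900 + €2,095,760 = €2,287,660
Enhancement: 50% of €2,287,660 = €1,143,830
Enhanced fine: €2,287,660 + €1,143,830 = €3,431,490
Minimum €4,812,000: €3,431,490 is below the minimum → €4,812,000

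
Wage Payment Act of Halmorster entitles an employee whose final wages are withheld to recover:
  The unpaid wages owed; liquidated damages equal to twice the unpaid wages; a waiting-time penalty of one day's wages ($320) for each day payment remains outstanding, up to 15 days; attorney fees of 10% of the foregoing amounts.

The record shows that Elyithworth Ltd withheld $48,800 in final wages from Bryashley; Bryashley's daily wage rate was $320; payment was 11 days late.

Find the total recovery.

Doubled: 2 × $48,800 = $97,600
Penalty days: min(11, 15) = 11
Waiting-time penalty: 11 × $320 = $3,520
Subtotal: $48,800 + $97,600 + $3,520 = $149,920
Attorney fees: 10% of $149,920 = $14,992
Total award: $149,920 + $14,992 = $164,912

Total award: $164,912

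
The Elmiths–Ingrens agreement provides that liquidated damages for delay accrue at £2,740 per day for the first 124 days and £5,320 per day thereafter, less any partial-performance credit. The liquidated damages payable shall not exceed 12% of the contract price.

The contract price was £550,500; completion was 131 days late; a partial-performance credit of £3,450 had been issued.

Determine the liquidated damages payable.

Liquidated damages: £66,060

First 124 days: 124 × £2,740 = £339,760
Remaining days: (131 − 124) × £5,320 = £37,240
Accrued per-day damages: £339,760 + £37,240 = £377,000
Less partial-performance credit: £377,000 − £3,450 = £373,550
Cap: 12% of £550,500 = £66,060
Cap at £66,060: £373,550 exceeds the cap → £66,060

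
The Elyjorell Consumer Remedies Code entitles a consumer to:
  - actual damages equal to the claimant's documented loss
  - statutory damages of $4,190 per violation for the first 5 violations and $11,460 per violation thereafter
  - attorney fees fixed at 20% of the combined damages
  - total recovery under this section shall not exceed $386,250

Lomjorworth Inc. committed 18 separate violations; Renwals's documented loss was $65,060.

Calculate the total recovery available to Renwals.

First 5 violations: 5 × $4,190 = $20,950
Remaining violations: (18 − 5) × $11,460 = $148,980
Statutory damages: $20,950 + $148,980 = $169,930
Combined damages: $65,060 + $169,930 = $234,990
Attorney fees: 20% of $234,990 = $46,998
Total before cap: $234,990 + $46,998 = $281,988
Cap at $386,250: $281,988 is within the cap, no reduction.

$281,988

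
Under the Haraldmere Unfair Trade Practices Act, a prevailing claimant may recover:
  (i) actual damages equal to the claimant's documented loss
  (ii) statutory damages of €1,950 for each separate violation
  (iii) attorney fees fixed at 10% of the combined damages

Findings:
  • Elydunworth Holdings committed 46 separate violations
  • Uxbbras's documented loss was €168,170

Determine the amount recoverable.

€283,657

Statutory damages: 46 × €1,950 = €89,700
Combined damages: €168,170 + €89,700 = €257,870
Attorney fees: 10% of €257,870 = €25,787
Total recovery: €257,870 + €25,787 = €283,657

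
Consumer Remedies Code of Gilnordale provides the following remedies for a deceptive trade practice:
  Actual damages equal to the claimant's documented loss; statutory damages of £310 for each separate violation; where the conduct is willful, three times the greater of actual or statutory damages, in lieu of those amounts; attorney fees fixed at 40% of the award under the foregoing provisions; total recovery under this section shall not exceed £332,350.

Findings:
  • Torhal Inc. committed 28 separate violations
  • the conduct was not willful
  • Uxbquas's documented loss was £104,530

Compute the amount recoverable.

Statutory damages: 28 × £310 = £8,680
Conduct not willful: the in-lieu enhancement does not apply.
Actual plus statutory damages: £104,530 + £8,680 = £113,210
Attorney fees: 40% of £113,210 = £45,284
Total before cap: £113,210 + £45,284 = £158,494
Cap at £332,350: £158,494 is within the cap, no reduction.

£158,494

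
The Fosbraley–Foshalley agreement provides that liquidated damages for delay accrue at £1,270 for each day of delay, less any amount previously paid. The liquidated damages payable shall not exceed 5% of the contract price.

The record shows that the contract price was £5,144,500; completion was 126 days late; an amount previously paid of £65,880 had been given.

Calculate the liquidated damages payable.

Per-day damages: 126 × £1,270 = £160,020
Less amount previously paid: £160,020 − £65,880 = £94,140
Cap: 5% of £5,144,500 = £257,225
Cap at £257,225: £94,140 is within the cap, no reduction.

Liquidated damages: £94,140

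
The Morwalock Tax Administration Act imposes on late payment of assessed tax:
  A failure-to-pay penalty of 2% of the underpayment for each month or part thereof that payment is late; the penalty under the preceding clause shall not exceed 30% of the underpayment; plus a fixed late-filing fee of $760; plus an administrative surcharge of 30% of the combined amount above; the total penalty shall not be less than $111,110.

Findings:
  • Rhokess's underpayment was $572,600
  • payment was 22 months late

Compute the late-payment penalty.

Accrued rate: 2% × 22 = 44%, capped at 30% → 30%
Failure-to-pay penalty: 30% of $572,600 = $171,780
Penalty before surcharge: $171,780 + $760 = $172,540
Administrative surcharge: 30% of $172,540 = $51,762
Total penalty: $172,540 + $51,762 = $224,302
Minimum $111,110: $224,302 meets the minimum, no increase.

$224,302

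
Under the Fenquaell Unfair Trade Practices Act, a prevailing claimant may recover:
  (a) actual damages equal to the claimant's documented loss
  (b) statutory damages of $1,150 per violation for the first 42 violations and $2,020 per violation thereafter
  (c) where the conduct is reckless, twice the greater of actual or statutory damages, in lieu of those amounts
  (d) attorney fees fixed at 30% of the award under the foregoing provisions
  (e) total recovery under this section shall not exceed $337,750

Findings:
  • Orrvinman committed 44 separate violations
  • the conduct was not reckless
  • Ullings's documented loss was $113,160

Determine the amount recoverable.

$215,150

First 42 violations: 42 × $1,150 = $48,300
Remaining violations: (44 − 42) × $2,020 = $4,040
Statutory damages: $48,300 + $4,040 = $52,340
Conduct not reckless: the in-lieu enhancement does not apply.
Actual plus statutory damages: $113,160 + $52,340 = $165,500
Attorney fees: 30% of $165,500 = $49,650
Total before cap: $165,500 + $49,650 = $215,150
Cap at $337,750: $215,150 is within the cap, no reduction.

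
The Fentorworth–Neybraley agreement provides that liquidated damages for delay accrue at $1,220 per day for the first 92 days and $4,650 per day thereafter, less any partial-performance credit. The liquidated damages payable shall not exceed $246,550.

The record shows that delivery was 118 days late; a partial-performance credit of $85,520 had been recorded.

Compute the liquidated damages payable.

$147,620

First 92 days: 92 × $1,220 = $112,240
Remaining days: (118 − 92) × $4,650 = $120,900
Accrued per-day damages: $112,240 + $120,900 = $233,140
Less partial-performance credit: $233,140 − $85,520 = $147,620
Cap at $246,550: $147,620 is within the cap, no reduction.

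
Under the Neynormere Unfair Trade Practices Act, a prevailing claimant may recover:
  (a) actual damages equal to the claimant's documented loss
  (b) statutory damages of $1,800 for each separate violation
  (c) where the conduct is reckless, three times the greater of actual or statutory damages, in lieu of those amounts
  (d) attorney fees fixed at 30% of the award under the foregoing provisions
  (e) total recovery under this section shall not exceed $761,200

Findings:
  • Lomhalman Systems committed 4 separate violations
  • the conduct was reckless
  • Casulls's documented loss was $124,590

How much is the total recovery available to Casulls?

Statutory damages: 4 × $1,800 = $7,200
Greater of actual damages ($124,590) or statutory damages ($7,200): $124,590
Trebled: 3 × $124,590 = $373,770
Attorney fees: 30% of $373,770 = $112,131
Total before cap: $373,770 + $112,131 = $485,901
Cap at $761,200: $485,901 is within the cap, no reduction.

Total recovery: $485,901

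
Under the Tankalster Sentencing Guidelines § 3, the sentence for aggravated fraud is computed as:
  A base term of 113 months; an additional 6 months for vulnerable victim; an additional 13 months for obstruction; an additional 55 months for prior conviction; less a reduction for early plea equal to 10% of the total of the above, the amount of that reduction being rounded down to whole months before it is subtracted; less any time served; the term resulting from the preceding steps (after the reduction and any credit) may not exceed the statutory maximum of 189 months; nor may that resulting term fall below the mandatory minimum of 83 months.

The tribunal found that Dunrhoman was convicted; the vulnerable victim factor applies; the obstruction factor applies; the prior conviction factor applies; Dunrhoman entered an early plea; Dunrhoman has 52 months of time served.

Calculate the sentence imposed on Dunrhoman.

117 months

Vulnerable victim enhancement: +6 months
Obstruction enhancement: +13 months
Prior conviction enhancement: +55 months
Adjusted term: 113 months + 6 months + 13 months + 55 months = 187 months
Early plea reduction: 10% of 187 months = 18 months (rounded down)
After reduction: 187 − 18 = 169 months
Less time served: 169 months − 52 months = 117 months
Cap at 189 months: 117 months is within the cap, no reduction.
Minimum 83 months: 117 months meets the minimum, no increase.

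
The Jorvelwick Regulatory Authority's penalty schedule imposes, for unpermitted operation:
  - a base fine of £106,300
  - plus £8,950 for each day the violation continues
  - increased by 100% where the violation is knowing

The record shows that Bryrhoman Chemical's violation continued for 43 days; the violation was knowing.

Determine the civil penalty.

Per-day component: 43 × £8,950 = £384,850
Base plus per-day: £106,300 + £384,850 = £491,150
Enhancement: 100% of £491,150 = £491,150
Enhanced fine: £491,150 + £491,150 = £982,300

£982,300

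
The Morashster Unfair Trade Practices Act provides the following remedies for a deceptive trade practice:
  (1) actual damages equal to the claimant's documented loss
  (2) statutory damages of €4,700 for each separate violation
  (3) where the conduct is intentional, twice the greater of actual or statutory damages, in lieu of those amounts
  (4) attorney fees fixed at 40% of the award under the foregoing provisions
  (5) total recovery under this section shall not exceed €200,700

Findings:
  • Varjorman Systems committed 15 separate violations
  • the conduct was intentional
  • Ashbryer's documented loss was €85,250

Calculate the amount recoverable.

Statutory damages: 15 × €4,700 = €70,500
Greater of actual damages (€85,250) or statutory damages (€70,500): €85,250
Doubled: 2 × €85,250 = €170,500
Attorney fees: 40% of €170,500 = €68,200
Total before cap: €170,500 + €68,200 = €238,700
Cap at €200,700: €238,700 exceeds the cap → €200,700

Total recovery: €200,700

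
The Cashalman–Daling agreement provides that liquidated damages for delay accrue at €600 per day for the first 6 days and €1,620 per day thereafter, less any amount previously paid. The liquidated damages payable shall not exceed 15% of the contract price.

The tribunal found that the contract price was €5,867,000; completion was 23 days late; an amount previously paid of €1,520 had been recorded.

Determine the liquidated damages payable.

€29,620

First 6 days: 6 × €600 = €3,600
Remaining days: (23 − 6) × €1,620 = €27,540
Accrued per-day damages: €3,600 + €27,540 = €31,140
Less amount previously paid: €31,140 − €1,520 = €29,620
Cap: 15% of €5,867,000 = €880,050
Cap at €880,050: €29,620 is within the cap, no reduction.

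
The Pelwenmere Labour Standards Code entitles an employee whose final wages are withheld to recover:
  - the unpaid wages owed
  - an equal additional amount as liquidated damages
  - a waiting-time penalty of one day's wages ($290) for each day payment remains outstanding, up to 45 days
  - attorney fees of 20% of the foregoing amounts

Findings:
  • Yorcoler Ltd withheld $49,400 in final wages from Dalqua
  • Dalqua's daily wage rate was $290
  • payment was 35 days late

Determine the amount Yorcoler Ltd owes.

$130,740

Liquidated damages (equal amount): $49,400
Penalty days: min(35, 45) = 35
Waiting-time penalty: 35 × $290 = $10,150
Subtotal: $49,400 + $49,400 + $10,150 = $108,950
Attorney fees: 20% of $108,950 = $21,790
Total award: $108,950 + $21,790 = $130,740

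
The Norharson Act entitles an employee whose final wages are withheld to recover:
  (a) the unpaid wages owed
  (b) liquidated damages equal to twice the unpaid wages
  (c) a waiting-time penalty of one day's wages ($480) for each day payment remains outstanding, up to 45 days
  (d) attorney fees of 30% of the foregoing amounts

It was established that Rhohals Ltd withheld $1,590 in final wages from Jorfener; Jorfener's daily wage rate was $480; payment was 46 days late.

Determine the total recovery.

Doubled: 2 × $1,590 = $3,180
Penalty days: min(46, 45) = 45
Waiting-time penalty: 45 × $480 = $21,600
Subtotal: $1,590 + $3,180 + $21,600 = $26,370
Attorney fees: 30% of $26,370 = $7,911
Total award: $26,370 + $7,911 = $34,281

Total award: $34,281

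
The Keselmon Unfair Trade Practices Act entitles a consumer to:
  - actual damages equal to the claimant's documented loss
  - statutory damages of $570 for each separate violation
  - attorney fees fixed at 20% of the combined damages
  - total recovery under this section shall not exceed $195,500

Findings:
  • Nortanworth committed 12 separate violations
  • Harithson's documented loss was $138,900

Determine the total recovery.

$174,888

Statutory damages: 12 × $570 = $6,840
Combined damages: $138,900 + $6,840 = $145,740
Attorney fees: 20% of $145,740 = $29,148
Total before cap: $145,740 + $29,148 = $174,888
Cap at $195,500: $174,888 is within the cap, no reduction.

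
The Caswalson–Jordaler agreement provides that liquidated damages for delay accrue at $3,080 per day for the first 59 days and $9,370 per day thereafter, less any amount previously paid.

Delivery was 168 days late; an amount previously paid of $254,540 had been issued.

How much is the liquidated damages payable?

First 59 days: 59 × $3,080 = $181,720
Remaining days: (168 − 59) × $9,370 = $1,021,330
Accrued per-day damages: $181,720 + $1,021,330 = $1,203,050
Less amount previously paid: $1,203,050 − $254,540 = $948,510

$948,510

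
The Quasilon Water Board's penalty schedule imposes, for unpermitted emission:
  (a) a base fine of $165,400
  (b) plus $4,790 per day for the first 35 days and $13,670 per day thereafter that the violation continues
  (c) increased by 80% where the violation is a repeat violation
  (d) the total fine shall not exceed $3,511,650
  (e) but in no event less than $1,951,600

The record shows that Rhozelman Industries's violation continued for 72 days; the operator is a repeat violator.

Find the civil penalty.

First 35 days: 35 × $4,790 = $167,650
Remaining days: (72 − 35) × $13,670 = $505,790
Per-day component: $167,650 + $505,790 = $673,440
Base plus per-day: $165,400 + $673,440 = $838,840
Enhancement: 80% of $838,840 = $671,072
Enhanced fine: $838,840 + $671,072 = $1,509,912
Cap at $3,511,650: $1,509,912 is within the cap, no reduction.
Minimum $1,951,600: $1,509,912 is below the minimum → $1,951,600

$1,951,600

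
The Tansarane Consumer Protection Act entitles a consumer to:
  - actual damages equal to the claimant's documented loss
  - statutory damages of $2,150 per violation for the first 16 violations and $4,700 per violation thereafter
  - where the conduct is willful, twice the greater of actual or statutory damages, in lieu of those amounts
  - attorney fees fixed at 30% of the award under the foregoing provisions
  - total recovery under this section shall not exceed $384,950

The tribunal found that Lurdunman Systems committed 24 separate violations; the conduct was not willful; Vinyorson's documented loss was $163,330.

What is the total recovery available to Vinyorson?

First 16 violations: 16 × $2,150 = $34,400
Remaining violations: (24 − 16) × $4,700 = $37,600
Statutory damages: $34,400 + $37,600 = $72,000
Conduct not willful: the in-lieu enhancement does not apply.
Actual plus statutory damages: $163,330 + $72,000 = $235,330
Attorney fees: 30% of $235,330 = $70,599
Total before cap: $235,330 + $70,599 = $305,929
Cap at $384,950: $305,929 is within the cap, no reduction.

$305,929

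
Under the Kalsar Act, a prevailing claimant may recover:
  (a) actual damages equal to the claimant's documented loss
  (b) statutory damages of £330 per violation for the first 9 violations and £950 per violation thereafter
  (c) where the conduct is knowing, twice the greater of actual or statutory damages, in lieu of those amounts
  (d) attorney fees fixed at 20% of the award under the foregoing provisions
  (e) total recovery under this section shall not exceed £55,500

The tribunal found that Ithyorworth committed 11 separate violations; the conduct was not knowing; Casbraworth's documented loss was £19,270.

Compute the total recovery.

£28,968

First 9 violations: 9 × £330 = £2,970
Remaining violations: (11 − 9) × £950 = £1,900
Statutory damages: £2,970 + £1,900 = £4,870
Conduct not knowing: the in-lieu enhancement does not apply.
Actual plus statutory damages: £19,270 + £4,870 = £24,140
Attorney fees: 20% of £24,140 = £4,828
Total before cap: £24,140 + £4,828 = £28,968
Cap at £55,500: £28,968 is within the cap, no reduction.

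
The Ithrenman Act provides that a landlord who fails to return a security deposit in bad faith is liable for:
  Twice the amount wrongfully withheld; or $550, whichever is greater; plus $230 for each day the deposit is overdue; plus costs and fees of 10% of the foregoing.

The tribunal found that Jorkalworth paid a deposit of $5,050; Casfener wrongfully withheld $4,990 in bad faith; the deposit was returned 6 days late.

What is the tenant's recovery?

Doubled: 2 × $4,990 = $9,980
Minimum $550: $9,980 meets the minimum, no increase.
Late-return penalty: 6 × $230 = $1,380
Damages plus late penalty: $9,980 + $1,380 = $11,360
Costs and fees: 10% of $11,360 = $1,136
Total recovery: $11,360 + $1,136 = $12,496

$12,496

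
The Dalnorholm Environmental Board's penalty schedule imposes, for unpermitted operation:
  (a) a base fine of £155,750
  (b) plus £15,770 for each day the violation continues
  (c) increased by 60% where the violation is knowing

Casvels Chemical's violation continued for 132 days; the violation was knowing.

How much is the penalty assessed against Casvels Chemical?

£3,579,824

Per-day component: 132 × £15,770 = £2,081,640
Base plus per-day: £155,750 + £2,081,640 = £2,237,390
Enhancement: 60% of £2,237,390 = £1,342,434
Enhanced fine: £2,237,390 + £1,342,434 = £3,579,824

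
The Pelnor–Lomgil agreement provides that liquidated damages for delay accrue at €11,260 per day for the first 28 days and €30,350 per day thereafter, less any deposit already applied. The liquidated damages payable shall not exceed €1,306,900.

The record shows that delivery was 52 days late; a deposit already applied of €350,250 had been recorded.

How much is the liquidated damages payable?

First 28 days: 28 × €11,260 = €315,280
Remaining days: (52 − 28) × €30,350 = €728,400
Accrued per-day damages: €315,280 + €728,400 = €1,043,680
Less deposit already applied: €1,043,680 − €350,250 = €693,430
Cap at €1,306,900: €693,430 is within the cap, no reduction.

€693,430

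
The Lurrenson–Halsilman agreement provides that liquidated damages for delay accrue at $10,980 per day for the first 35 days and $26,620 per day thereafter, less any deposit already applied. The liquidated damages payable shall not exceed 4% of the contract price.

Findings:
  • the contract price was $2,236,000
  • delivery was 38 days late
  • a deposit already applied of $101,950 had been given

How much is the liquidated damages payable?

First 35 days: 35 × $10,980 = $384,300
Remaining days: (38 − 35) × $26,620 = $79,860
Accrued per-day damages: $384,300 + $79,860 = $464,160
Less deposit already applied: $464,160 − $101,950 = $362,210
Cap: 4% of $2,236,000 = $89,440
Cap at $89,440: $362,210 exceeds the cap → $89,440

$89,440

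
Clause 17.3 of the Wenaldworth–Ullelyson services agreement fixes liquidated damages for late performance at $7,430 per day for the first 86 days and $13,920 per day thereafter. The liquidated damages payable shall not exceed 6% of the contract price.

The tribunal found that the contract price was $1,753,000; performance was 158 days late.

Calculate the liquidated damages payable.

First 86 days: 86 × $7,430 = $638,980
Remaining days: (158 − 86) × $13,920 = $1,002,240
Accrued per-day damages: $638,980 + $1,002,240 = $1,641,220
Cap: 6% of $1,753,000 = $105,180
Cap at $105,180: $1,641,220 exceeds the cap → $105,180

$105,180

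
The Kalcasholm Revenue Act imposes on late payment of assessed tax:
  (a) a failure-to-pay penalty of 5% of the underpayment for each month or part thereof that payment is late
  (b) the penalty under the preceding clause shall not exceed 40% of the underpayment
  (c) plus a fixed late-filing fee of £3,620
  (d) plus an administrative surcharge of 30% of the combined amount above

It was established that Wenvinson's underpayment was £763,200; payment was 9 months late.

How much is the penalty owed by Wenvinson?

£401,570

Accrued rate: 5% × 9 = 45%, capped at 40% → 40%
Failure-to-pay penalty: 40% of £763,200 = £305,280
Penalty before surcharge: £305,280 + £3,620 = £308,900
Administrative surcharge: 30% of £308,900 = £92,670
Total penalty: £308,900 + £92,670 = £401,570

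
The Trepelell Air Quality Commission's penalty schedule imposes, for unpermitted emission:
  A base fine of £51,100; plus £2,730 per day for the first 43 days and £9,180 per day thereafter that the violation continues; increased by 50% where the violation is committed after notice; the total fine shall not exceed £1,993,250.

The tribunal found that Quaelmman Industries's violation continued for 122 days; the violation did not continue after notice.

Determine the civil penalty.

Civil penalty: £893,710

First 43 days: 43 × £2,730 = £117,390
Remaining days: (122 − 43) × £9,180 = £725,220
Per-day component: £117,390 + £725,220 = £842,610
Base plus per-day: £51,100 + £842,610 = £893,710
The violation did not continue after notice: no 50% increase.
Cap at £1,993,250: £893,710 is within the cap, no reduction.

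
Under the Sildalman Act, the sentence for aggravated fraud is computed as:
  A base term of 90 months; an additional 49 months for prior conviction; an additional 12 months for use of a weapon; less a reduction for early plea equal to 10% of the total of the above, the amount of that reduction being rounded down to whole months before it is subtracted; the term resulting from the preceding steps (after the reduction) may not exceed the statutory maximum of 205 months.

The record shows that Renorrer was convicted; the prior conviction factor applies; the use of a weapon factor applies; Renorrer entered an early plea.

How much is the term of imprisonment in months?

Prior conviction enhancement: +49 months
Use of a weapon enhancement: +12 months
Adjusted term: 90 months + 49 months + 12 months = 151 months
Early plea reduction: 10% of 151 months = 15 months (rounded down)
After reduction: 151 − 15 = 136 months
Cap at 205 months: 136 months is within the cap, no reduction.

Sentence: 136 months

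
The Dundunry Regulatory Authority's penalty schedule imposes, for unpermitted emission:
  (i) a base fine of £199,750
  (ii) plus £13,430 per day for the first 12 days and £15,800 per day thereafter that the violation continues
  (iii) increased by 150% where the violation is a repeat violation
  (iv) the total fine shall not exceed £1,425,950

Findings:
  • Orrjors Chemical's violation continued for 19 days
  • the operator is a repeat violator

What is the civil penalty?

£1,178,775

First 12 days: 12 × £13,430 = £161,160
Remaining days: (19 − 12) × £15,800 = £110,600
Per-day component: £161,160 + £110,600 = £271,760
Base plus per-day: £199,750 + £271,760 = £471,510
Enhancement: 150% of £471,510 = £707,265
Enhanced fine: £471,510 + £707,265 = £1,178,775
Cap at £1,425,950: £1,178,775 is within the cap, no reduction.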